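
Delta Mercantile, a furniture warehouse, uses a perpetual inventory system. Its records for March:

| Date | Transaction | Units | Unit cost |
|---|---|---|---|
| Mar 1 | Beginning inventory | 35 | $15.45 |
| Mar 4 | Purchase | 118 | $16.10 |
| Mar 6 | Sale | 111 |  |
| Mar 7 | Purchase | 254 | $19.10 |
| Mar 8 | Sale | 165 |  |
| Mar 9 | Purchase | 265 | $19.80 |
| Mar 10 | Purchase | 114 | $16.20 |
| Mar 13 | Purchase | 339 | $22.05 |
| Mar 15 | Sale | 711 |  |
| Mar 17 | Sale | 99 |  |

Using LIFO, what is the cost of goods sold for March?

COGS = $21,255.55

Mar 6, 111 sold [LIFO — newest first]: 111 @ $16.10 = $1,787.10
Mar 8, 165 sold [LIFO — newest first]: 165 @ $19.10 = $3,151.50
Mar 15, 711 sold [LIFO — newest first]: 339 @ $22.05 + 114 @ $16.20 + 258 @ $19.80 = $14,430.15
Mar 17, 99 sold [LIFO — newest first]: 7 @ $19.80 + 89 @ $19.10 + 3 @ $16.10 = $1,886.80
Total COGS = $1,787.10 + $3,151.50 + $14,430.15 + $1,886.80 = $21,255.55
Ending inventory: 35 @ $15.45 + 4 @ $16.10 = $605.15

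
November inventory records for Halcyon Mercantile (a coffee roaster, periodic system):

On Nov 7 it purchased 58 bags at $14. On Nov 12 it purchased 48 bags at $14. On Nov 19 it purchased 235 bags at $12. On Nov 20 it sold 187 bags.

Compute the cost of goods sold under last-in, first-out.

COGS = $2,244

Nov 20, 187 sold [LIFO — newest first]: 187 @ $12 = $2,244
Ending inventory: 58 @ $14 + 48 @ $14 + 48 @ $12 = $2,060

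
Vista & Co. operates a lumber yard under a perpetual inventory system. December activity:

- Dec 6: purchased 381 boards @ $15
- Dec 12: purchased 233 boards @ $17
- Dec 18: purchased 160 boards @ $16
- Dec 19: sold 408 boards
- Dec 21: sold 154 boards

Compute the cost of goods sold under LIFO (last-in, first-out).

COGS = $9,056

Dec 19, 408 sold [LIFO — newest first]: 160 @ $16 + 233 @ $17 + 15 @ $15 = $6,746
Dec 21, 154 sold [LIFO — newest first]: 154 @ $15 = $2,310
Total COGS = $6,746 + $2,310 = $9,056
Ending inventory: 212 @ $15 = $3,180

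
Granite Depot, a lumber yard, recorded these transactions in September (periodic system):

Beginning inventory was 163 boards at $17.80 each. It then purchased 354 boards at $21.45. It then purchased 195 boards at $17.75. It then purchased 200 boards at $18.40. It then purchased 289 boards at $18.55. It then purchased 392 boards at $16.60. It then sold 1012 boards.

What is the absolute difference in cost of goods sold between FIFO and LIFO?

FIFO COGS: 163 @ $17.80 + 354 @ $21.45 + 195 @ $17.75 + 200 @ $18.40 + 100 @ $18.55 = $19,490.95
LIFO COGS: 392 @ $16.60 + 289 @ $18.55 + 200 @ $18.40 + 131 @ $17.75 = $17,873.40
Difference = |$19,490.95 − $17,873.40| = $1,617.55

$1,617.55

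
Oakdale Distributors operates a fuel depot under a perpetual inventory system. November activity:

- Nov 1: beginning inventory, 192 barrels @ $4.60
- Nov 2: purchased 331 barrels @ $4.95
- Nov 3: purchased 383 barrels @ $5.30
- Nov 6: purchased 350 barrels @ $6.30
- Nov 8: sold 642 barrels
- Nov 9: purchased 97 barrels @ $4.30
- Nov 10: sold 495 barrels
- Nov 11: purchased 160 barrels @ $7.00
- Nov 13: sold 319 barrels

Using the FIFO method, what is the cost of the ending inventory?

Nov 8, 642 sold [FIFO — oldest first]: 192 @ $4.60 + 331 @ $4.95 + 119 @ $5.30 = $3,152.35
Nov 10, 495 sold [FIFO — oldest first]: 264 @ $5.30 + 231 @ $6.30 = $2,854.50
Nov 13, 319 sold [FIFO — oldest first]: 119 @ $6.30 + 97 @ $4.30 + 103 @ $7.00 = $1,887.80
Total COGS = $3,152.35 + $2,854.50 + $1,887.80 = $7,894.65
Ending inventory: 57 @ $7.00 = $399.00

Ending inventory = $399.00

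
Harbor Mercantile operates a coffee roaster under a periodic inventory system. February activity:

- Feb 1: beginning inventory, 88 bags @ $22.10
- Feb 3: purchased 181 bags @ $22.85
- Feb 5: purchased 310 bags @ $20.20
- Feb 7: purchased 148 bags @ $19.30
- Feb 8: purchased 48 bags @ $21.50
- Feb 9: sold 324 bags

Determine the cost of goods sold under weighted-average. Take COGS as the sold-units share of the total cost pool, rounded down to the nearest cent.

COGS = $6,785.62

Feb 9, sell 324: 324/775 × $16,231.05 → $6,785.62
Ending inventory (cost pool remaining) = $9,445.43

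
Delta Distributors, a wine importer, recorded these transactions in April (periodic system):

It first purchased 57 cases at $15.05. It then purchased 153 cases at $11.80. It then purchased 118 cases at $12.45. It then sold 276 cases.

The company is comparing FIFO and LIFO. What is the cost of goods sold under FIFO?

FIFO COGS: 57 @ $15.05 + 153 @ $11.80 + 66 @ $12.45 = $3,484.95
LIFO COGS: 118 @ $12.45 + 153 @ $11.80 + 5 @ $15.05 = $3,349.75

COGS = $3,484.95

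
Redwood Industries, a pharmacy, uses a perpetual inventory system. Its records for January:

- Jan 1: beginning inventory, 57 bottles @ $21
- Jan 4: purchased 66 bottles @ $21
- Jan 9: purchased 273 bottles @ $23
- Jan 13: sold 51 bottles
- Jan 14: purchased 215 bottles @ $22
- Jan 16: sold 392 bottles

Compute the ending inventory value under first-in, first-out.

Jan 13, 51 sold [FIFO — oldest first]: 51 @ $21 = $1,071
Jan 16, 392 sold [FIFO — oldest first]: 6 @ $21 + 66 @ $21 + 273 @ $23 + 47 @ $22 = $8,825
Total COGS = $1,071 + $8,825 = $9,896
Ending inventory: 168 @ $22 = $3,696
Check: goods available $13,592 = COGS $9,896 + ending $3,696

Ending inventory = $3,696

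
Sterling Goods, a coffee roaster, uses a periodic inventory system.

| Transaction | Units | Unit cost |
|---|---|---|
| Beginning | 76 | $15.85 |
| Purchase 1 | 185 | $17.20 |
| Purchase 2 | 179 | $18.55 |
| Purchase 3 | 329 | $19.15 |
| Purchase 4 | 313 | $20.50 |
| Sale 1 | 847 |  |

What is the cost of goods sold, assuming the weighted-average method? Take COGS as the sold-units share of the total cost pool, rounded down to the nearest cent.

COGS = $15,988.02

Sale 1, sell 847: 847/1082 × $20,423.90 → $15,988.02
Ending inventory (cost pool remaining) = $4,435.88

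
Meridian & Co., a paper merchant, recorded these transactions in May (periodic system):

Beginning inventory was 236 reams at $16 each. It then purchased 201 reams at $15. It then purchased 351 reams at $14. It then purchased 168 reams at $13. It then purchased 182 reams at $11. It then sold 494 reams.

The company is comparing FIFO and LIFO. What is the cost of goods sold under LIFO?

COGS = $6,202

FIFO COGS: 236 @ $16 + 201 @ $15 + 57 @ $14 = $7,589
LIFO COGS: 182 @ $11 + 168 @ $13 + 144 @ $14 = $6,202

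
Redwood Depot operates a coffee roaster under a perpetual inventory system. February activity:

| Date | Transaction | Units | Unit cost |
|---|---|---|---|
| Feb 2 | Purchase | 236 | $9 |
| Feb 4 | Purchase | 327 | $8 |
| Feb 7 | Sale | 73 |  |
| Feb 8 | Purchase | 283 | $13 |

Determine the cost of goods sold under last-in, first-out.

Feb 7, 73 sold [LIFO — newest first]: 73 @ $8 = $584
Ending inventory: 236 @ $9 + 254 @ $8 + 283 @ $13 = $7,835

COGS = $584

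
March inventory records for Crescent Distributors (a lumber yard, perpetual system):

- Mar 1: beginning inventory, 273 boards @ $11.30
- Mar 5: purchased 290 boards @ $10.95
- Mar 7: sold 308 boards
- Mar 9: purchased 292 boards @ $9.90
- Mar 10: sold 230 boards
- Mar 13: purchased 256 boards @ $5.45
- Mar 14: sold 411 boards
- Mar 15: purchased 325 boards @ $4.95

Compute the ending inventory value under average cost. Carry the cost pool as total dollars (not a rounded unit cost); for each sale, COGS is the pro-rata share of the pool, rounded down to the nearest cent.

After Mar 1: 273 on hand, pool $3,084.90 (≈ $11.3000 each)
After Mar 5: 563 on hand, pool $6,260.40 (≈ $11.1197 each)
Mar 7, sell 308: 308/563 × $6,260.40 → $3,424.87
After Mar 9: 547 on hand, pool $5,726.33 (≈ $10.4686 each)
Mar 10, sell 230: 230/547 × $5,726.33 → $2,407.78
After Mar 13: 573 on hand, pool $4,713.75 (≈ $8.2264 each)
Mar 14, sell 411: 411/573 × $4,713.75 → $3,381.06
After Mar 15: 487 on hand, pool $2,941.44 (≈ $6.0399 each)
Total COGS = $3,424.87 + $2,407.78 + $3,381.06 = $9,213.71
Ending inventory (cost pool remaining) = $2,941.44
Check: goods available $12,155.15 = COGS $9,213.71 + ending $2,941.44

Ending inventory = $2,941.44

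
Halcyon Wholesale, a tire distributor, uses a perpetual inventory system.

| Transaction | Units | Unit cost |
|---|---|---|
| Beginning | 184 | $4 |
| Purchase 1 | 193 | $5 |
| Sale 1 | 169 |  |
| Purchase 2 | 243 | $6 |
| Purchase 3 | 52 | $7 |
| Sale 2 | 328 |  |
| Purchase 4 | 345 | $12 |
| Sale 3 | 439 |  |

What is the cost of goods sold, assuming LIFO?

Sale 1 (169) [LIFO — newest first]: 169 @ $5 = $845
Sale 2 (328) [LIFO — newest first]: 52 @ $7 + 243 @ $6 + 24 @ $5 + 9 @ $4 = $1,978
Sale 3 (439) [LIFO — newest first]: 345 @ $12 + 94 @ $4 = $4,516
Total COGS = $845 + $1,978 + $4,516 = $7,339
Ending inventory: 81 @ $4 = $324

COGS = $7,339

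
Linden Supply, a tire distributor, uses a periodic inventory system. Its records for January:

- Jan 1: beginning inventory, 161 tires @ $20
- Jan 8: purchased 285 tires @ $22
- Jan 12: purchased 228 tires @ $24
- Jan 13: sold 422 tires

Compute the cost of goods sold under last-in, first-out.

COGS = $9,740

Jan 13, 422 sold [LIFO — newest first]: 228 @ $24 + 194 @ $22 = $9,740
Ending inventory: 161 @ $20 + 91 @ $22 = $5,222
Check: goods available $14,962 = COGS $9,740 + ending $5,222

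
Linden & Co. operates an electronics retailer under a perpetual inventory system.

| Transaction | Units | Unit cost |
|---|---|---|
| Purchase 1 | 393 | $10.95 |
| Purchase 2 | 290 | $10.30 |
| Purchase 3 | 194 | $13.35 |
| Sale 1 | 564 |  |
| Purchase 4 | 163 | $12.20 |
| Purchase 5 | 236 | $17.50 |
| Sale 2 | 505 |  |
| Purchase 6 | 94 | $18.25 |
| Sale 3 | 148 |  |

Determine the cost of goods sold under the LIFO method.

Sale 1 (564) [LIFO — newest first]: 194 @ $13.35 + 290 @ $10.30 + 80 @ $10.95 = $6,452.90
Sale 2 (505) [LIFO — newest first]: 236 @ $17.50 + 163 @ $12.20 + 106 @ $10.95 = $7,279.30
Sale 3 (148) [LIFO — newest first]: 94 @ $18.25 + 54 @ $10.95 = $2,306.80
Total COGS = $6,452.90 + $7,279.30 + $2,306.80 = $16,039.00
Ending inventory: 153 @ $10.95 = $1,675.35

COGS = $16,039.00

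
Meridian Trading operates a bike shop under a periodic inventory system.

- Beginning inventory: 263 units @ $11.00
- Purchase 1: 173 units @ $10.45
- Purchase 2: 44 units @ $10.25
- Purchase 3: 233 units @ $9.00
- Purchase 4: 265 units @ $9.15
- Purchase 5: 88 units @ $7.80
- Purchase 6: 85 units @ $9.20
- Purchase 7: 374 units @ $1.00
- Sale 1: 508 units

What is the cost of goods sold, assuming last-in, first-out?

Sale 1 (508) [LIFO — newest first]: 374 @ $1.00 + 85 @ $9.20 + 49 @ $7.80 = $1,538.20
Ending inventory: 263 @ $11.00 + 173 @ $10.45 + 44 @ $10.25 + 233 @ $9.00 + 265 @ $9.15 + 39 @ $7.80 = $9,977.80
Check: goods available $11,516.00 = COGS $1,538.20 + ending $9,977.80

COGS = $1,538.20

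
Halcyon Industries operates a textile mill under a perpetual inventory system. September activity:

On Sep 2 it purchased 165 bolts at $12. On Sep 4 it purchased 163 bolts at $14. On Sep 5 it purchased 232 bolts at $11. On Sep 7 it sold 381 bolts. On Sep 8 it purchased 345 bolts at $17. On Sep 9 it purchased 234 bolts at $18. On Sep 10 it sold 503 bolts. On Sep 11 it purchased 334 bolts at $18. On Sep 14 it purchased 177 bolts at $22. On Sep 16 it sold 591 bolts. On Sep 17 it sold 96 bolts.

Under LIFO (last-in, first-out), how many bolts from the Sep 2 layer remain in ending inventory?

Sep 7, 381 sold [LIFO — newest first]: 232 @ $11 + 149 @ $14 = $4,638
Sep 10, 503 sold [LIFO — newest first]: 234 @ $18 + 269 @ $17 = $8,785
Sep 16, 591 sold [LIFO — newest first]: 177 @ $22 + 334 @ $18 + 76 @ $17 + 4 @ $14 = $11,254
Sep 17, 96 sold [LIFO — newest first]: 10 @ $14 + 86 @ $12 = $1,172
Total COGS = $4,638 + $8,785 + $11,254 + $1,172 = $25,849
Ending inventory: 79 @ $12 = $948

79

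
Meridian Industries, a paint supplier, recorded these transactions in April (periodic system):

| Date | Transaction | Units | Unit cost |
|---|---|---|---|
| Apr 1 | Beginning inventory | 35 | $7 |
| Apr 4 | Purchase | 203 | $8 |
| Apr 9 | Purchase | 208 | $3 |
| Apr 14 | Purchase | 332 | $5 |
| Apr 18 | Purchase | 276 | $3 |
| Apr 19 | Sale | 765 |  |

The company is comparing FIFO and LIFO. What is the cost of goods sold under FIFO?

COGS = $4,088

FIFO COGS: 35 @ $7 + 203 @ $8 + 208 @ $3 + 319 @ $5 = $4,088
LIFO COGS: 276 @ $3 + 332 @ $5 + 157 @ $3 = $2,959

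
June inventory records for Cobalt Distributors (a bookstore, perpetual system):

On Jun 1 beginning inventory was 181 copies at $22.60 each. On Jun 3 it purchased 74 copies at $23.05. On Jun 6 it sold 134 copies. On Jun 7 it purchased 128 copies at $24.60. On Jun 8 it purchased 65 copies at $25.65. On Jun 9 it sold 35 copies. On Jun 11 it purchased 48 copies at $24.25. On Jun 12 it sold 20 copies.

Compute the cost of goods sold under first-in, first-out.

COGS = $4,275.00

Jun 6, 134 sold [FIFO — oldest first]: 134 @ $22.60 = $3,028.40
Jun 9, 35 sold [FIFO — oldest first]: 35 @ $22.60 = $791.00
Jun 12, 20 sold [FIFO — oldest first]: 12 @ $22.60 + 8 @ $23.05 = $455.60
Total COGS = $3,028.40 + $791.00 + $455.60 = $4,275.00
Ending inventory: 66 @ $23.05 + 128 @ $24.60 + 65 @ $25.65 + 48 @ $24.25 = $7,501.35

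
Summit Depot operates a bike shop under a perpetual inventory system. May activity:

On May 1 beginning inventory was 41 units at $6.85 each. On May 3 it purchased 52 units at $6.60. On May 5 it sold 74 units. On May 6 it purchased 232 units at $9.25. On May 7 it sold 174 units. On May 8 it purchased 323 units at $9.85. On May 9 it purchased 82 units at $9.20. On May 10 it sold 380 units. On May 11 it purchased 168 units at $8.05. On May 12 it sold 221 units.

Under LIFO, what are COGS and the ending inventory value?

May 5, 74 sold [LIFO — newest first]: 52 @ $6.60 + 22 @ $6.85 = $493.90
May 7, 174 sold [LIFO — newest first]: 174 @ $9.25 = $1,609.50
May 10, 380 sold [LIFO — newest first]: 82 @ $9.20 + 298 @ $9.85 = $3,689.70
May 12, 221 sold [LIFO — newest first]: 168 @ $8.05 + 25 @ $9.85 + 28 @ $9.25 = $1,857.65
Total COGS = $493.90 + $1,609.50 + $3,689.70 + $1,857.65 = $7,650.75
Ending inventory: 19 @ $6.85 + 30 @ $9.25 = $407.65

COGS = $7,650.75; ending inventory = $407.65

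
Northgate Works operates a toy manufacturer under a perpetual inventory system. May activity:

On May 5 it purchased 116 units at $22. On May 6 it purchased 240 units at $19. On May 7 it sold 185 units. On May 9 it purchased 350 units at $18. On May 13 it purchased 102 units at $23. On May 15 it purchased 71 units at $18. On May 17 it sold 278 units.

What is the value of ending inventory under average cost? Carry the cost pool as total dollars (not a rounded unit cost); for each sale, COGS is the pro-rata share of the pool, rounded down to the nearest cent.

After May 5: 116 on hand, pool $2,552.00 (≈ $22.0000 each)
After May 6: 356 on hand, pool $7,112.00 (≈ $19.9775 each)
May 7, sell 185: 185/356 × $7,112.00 → $3,695.84
After May 9: 521 on hand, pool $9,716.16 (≈ $18.6491 each)
After May 13: 623 on hand, pool $12,062.16 (≈ $19.3614 each)
After May 15: 694 on hand, pool $13,340.16 (≈ $19.2221 each)
May 17, sell 278: 278/694 × $13,340.16 → $5,343.75
Total COGS = $3,695.84 + $5,343.75 = $9,039.59
Ending inventory (cost pool remaining) = $7,996.41

Ending inventory = $7,996.41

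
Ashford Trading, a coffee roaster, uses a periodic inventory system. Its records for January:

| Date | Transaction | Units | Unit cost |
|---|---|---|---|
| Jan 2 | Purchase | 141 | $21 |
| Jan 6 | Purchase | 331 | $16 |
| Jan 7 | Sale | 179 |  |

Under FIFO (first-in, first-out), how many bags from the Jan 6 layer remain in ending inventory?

293

Jan 7, 179 sold [FIFO — oldest first]: 141 @ $21 + 38 @ $16 = $3,569
Ending inventory: 293 @ $16 = $4,688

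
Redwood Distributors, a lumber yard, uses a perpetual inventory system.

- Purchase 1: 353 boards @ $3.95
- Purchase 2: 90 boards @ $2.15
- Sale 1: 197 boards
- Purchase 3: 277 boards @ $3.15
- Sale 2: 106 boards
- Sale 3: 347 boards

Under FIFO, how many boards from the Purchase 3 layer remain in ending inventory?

Sale 1 (197) [FIFO — oldest first]: 197 @ $3.95 = $778.15
Sale 2 (106) [FIFO — oldest first]: 106 @ $3.95 = $418.70
Sale 3 (347) [FIFO — oldest first]: 50 @ $3.95 + 90 @ $2.15 + 207 @ $3.15 = $1,043.05
Total COGS = $778.15 + $418.70 + $1,043.05 = $2,239.90
Ending inventory: 70 @ $3.15 = $220.50
Check: goods available $2,460.40 = COGS $2,239.90 + ending $220.50

70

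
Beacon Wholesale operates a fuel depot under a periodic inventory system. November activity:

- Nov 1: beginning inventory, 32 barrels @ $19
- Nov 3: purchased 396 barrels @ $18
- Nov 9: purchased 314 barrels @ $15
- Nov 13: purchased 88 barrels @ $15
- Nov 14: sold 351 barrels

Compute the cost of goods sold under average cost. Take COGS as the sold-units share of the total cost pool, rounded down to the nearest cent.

COGS = $5,821.52

Nov 14, sell 351: 351/830 × $13,766.00 → $5,821.52
Ending inventory (cost pool remaining) = $7,944.48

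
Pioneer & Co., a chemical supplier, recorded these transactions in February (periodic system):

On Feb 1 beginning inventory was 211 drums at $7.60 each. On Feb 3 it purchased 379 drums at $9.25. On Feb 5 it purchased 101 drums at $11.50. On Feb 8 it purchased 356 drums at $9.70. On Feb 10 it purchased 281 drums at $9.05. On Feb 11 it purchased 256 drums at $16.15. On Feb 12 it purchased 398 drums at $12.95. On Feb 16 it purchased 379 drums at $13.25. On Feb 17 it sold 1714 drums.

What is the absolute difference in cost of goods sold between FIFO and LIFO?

FIFO COGS: 211 @ $7.60 + 379 @ $9.25 + 101 @ $11.50 + 356 @ $9.70 + 281 @ $9.05 + 256 @ $16.15 + 130 @ $12.95 = $18,085.00
LIFO COGS: 379 @ $13.25 + 398 @ $12.95 + 256 @ $16.15 + 281 @ $9.05 + 356 @ $9.70 + 44 @ $11.50 = $20,812.50
Difference = |$18,085.00 − $20,812.50| = $2,727.50

$2,727.50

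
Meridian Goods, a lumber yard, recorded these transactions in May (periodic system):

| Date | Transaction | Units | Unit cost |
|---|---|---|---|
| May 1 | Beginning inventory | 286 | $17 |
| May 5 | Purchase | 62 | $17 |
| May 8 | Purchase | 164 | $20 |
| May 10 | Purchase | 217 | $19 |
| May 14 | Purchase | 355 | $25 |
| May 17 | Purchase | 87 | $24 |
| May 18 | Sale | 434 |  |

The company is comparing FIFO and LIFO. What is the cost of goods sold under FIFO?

COGS = $7,636

FIFO COGS: 286 @ $17 + 62 @ $17 + 86 @ $20 = $7,636
LIFO COGS: 87 @ $24 + 347 @ $25 = $10,763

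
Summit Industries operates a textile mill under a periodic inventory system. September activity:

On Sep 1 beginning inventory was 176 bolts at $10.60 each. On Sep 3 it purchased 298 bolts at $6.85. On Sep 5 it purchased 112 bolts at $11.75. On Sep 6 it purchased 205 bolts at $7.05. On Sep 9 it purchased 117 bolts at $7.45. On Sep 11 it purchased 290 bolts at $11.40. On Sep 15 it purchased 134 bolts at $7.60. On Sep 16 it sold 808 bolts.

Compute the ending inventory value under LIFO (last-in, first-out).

Sep 16, 808 sold [LIFO — newest first]: 134 @ $7.60 + 290 @ $11.40 + 117 @ $7.45 + 205 @ $7.05 + 62 @ $11.75 = $7,369.80
Ending inventory: 176 @ $10.60 + 298 @ $6.85 + 50 @ $11.75 = $4,494.40
Check: goods available $11,864.20 = COGS $7,369.80 + ending $4,494.40

Ending inventory = $4,494.40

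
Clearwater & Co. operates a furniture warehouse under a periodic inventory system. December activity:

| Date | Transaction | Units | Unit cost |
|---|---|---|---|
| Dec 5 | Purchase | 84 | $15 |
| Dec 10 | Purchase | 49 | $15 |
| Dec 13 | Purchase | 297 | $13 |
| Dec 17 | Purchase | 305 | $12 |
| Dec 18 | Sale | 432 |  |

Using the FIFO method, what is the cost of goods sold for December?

COGS = $5,880

Dec 18, 432 sold [FIFO — oldest first]: 84 @ $15 + 49 @ $15 + 297 @ $13 + 2 @ $12 = $5,880
Ending inventory: 303 @ $12 = $3,636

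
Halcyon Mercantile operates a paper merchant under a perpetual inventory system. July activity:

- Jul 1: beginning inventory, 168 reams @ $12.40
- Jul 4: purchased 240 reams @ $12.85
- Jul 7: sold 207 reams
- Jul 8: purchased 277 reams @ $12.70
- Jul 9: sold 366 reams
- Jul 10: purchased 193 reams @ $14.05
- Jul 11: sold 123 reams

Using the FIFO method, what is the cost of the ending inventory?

Jul 7, 207 sold [FIFO — oldest first]: 168 @ $12.40 + 39 @ $12.85 = $2,584.35
Jul 9, 366 sold [FIFO — oldest first]: 201 @ $12.85 + 165 @ $12.70 = $4,678.35
Jul 11, 123 sold [FIFO — oldest first]: 112 @ $12.70 + 11 @ $14.05 = $1,576.95
Total COGS = $2,584.35 + $4,678.35 + $1,576.95 = $8,839.65
Ending inventory: 182 @ $14.05 = $2,557.10

Ending inventory = $2,557.10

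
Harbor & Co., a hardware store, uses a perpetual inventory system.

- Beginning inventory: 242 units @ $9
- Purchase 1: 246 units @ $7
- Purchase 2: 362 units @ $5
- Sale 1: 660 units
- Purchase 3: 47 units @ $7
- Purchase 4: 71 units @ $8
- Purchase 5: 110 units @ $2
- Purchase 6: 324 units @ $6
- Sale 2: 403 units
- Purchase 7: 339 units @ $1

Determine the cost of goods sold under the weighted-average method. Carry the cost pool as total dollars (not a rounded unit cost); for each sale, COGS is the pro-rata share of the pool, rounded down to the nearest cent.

After Beginning: 242 on hand, pool $2,178.00 (≈ $9.0000 each)
After Purchase 1: 488 on hand, pool $3,900.00 (≈ $7.9918 each)
After Purchase 2: 850 on hand, pool $5,710.00 (≈ $6.7176 each)
Sale 1, sell 660: 660/850 × $5,710.00 → $4,433.64
After Purchase 3: 237 on hand, pool $1,605.36 (≈ $6.7737 each)
After Purchase 4: 308 on hand, pool $2,173.36 (≈ $7.0564 each)
After Purchase 5: 418 on hand, pool $2,393.36 (≈ $5.7257 each)
After Purchase 6: 742 on hand, pool $4,337.36 (≈ $5.8455 each)
Sale 2, sell 403: 403/742 × $4,337.36 → $2,355.73
After Purchase 7: 678 on hand, pool $2,320.63 (≈ $3.4228 each)
Total COGS = $4,433.64 + $2,355.73 = $6,789.37
Ending inventory (cost pool remaining) = $2,320.63

COGS = $6,789.37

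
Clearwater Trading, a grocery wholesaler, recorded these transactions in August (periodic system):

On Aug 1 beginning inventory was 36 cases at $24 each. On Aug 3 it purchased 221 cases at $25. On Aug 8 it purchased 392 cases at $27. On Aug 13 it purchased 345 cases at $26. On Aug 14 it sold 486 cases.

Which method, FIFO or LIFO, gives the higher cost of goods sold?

FIFO COGS: 36 @ $24 + 221 @ $25 + 229 @ $27 = $12,572
LIFO COGS: 345 @ $26 + 141 @ $27 = $12,777

LIFO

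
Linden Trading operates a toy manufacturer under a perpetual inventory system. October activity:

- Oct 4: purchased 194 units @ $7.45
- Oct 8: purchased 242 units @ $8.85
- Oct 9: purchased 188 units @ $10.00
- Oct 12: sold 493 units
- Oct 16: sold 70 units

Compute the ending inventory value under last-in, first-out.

Oct 12, 493 sold [LIFO — newest first]: 188 @ $10.00 + 242 @ $8.85 + 63 @ $7.45 = $4,491.05
Oct 16, 70 sold [LIFO — newest first]: 70 @ $7.45 = $521.50
Total COGS = $4,491.05 + $521.50 = $5,012.55
Ending inventory: 61 @ $7.45 = $454.45

Ending inventory = $454.45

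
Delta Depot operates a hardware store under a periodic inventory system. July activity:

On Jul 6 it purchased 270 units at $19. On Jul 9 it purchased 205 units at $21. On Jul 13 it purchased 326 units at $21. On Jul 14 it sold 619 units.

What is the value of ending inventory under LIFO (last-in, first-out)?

Jul 14, 619 sold [LIFO — newest first]: 326 @ $21 + 205 @ $21 + 88 @ $19 = $12,823
Ending inventory: 182 @ $19 = $3,458

Ending inventory = $3,458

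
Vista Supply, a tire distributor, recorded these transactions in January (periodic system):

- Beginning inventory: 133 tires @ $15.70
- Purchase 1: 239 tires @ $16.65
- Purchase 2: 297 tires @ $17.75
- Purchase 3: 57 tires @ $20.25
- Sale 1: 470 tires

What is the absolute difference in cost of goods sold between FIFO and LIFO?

FIFO COGS: 133 @ $15.70 + 239 @ $16.65 + 98 @ $17.75 = $7,806.95
LIFO COGS: 57 @ $20.25 + 297 @ $17.75 + 116 @ $16.65 = $8,357.40
Difference = |$7,806.95 − $8,357.40| = $550.45

$550.45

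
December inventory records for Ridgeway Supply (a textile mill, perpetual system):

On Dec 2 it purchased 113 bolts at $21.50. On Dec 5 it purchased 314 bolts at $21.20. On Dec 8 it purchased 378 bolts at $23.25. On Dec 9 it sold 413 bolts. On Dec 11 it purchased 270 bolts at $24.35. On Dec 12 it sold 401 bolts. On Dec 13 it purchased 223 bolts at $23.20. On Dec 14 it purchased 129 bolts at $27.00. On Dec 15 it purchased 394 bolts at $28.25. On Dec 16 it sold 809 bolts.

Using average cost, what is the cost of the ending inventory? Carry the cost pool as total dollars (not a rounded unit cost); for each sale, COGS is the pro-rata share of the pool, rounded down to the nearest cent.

Ending inventory = $5,075.04

After Dec 2: 113 on hand, pool $2,429.50 (≈ $21.5000 each)
After Dec 5: 427 on hand, pool $9,086.30 (≈ $21.2794 each)
After Dec 8: 805 on hand, pool $17,874.80 (≈ $22.2047 each)
Dec 9, sell 413: 413/805 × $17,874.80 → $9,170.54
After Dec 11: 662 on hand, pool $15,278.76 (≈ $23.0797 each)
Dec 12, sell 401: 401/662 × $15,278.76 → $9,254.95
After Dec 13: 484 on hand, pool $11,197.41 (≈ $23.1351 each)
After Dec 14: 613 on hand, pool $14,680.41 (≈ $23.9485 each)
After Dec 15: 1007 on hand, pool $25,810.91 (≈ $25.6315 each)
Dec 16, sell 809: 809/1007 × $25,810.91 → $20,735.87
Total COGS = $9,170.54 + $9,254.95 + $20,735.87 = $39,161.36
Ending inventory (cost pool remaining) = $5,075.04
Check: goods available $44,236.40 = COGS $39,161.36 + ending $5,075.04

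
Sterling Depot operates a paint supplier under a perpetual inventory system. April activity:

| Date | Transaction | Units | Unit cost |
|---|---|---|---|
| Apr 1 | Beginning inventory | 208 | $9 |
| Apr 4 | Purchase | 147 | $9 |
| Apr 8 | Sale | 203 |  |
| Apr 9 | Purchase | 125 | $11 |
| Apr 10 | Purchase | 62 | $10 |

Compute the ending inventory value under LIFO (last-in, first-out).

Ending inventory = $3,363

Apr 8, 203 sold [LIFO — newest first]: 147 @ $9 + 56 @ $9 = $1,827
Ending inventory: 152 @ $9 + 125 @ $11 + 62 @ $10 = $3,363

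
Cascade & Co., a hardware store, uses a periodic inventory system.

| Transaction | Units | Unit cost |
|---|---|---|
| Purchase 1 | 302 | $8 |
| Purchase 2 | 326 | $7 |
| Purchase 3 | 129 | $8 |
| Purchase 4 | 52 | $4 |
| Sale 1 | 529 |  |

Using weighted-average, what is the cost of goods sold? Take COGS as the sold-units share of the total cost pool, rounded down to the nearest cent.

Sale 1, sell 529: 529/809 × $5,938.00 → $3,882.82
Ending inventory (cost pool remaining) = $2,055.18
Check: goods available $5,938.00 = COGS $3,882.82 + ending $2,055.18

COGS = $3,882.82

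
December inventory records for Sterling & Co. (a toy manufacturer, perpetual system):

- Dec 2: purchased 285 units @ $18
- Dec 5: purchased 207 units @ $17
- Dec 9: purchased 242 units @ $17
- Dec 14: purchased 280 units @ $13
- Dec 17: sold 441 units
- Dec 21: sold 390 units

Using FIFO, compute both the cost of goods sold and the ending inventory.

Dec 17, 441 sold [FIFO — oldest first]: 285 @ $18 + 156 @ $17 = $7,782
Dec 21, 390 sold [FIFO — oldest first]: 51 @ $17 + 242 @ $17 + 97 @ $13 = $6,242
Total COGS = $7,782 + $6,242 = $14,024
Ending inventory: 183 @ $13 = $2,379
Check: goods available $16,403 = COGS $14,024 + ending $2,379

COGS = $14,024; ending inventory = $2,379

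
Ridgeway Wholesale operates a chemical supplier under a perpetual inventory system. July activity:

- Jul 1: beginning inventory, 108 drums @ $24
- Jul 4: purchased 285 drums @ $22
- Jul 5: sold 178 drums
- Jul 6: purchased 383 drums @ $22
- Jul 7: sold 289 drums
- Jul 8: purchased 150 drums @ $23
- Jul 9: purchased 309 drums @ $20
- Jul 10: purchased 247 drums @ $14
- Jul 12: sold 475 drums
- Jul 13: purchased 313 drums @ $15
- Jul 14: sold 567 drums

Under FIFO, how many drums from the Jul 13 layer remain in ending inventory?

Jul 5, 178 sold [FIFO — oldest first]: 108 @ $24 + 70 @ $22 = $4,132
Jul 7, 289 sold [FIFO — oldest first]: 215 @ $22 + 74 @ $22 = $6,358
Jul 12, 475 sold [FIFO — oldest first]: 309 @ $22 + 150 @ $23 + 16 @ $20 = $10,568
Jul 14, 567 sold [FIFO — oldest first]: 293 @ $20 + 247 @ $14 + 27 @ $15 = $9,723
Total COGS = $4,132 + $6,358 + $10,568 + $9,723 = $30,781
Ending inventory: 286 @ $15 = $4,290

286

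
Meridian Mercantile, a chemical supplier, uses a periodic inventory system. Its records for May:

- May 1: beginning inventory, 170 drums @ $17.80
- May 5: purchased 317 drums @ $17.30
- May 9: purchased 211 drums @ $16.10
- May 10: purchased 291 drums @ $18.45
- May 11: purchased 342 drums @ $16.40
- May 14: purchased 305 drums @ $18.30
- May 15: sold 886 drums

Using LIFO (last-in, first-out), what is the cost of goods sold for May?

May 15, 886 sold [LIFO — newest first]: 305 @ $18.30 + 342 @ $16.40 + 239 @ $18.45 = $15,599.85
Ending inventory: 170 @ $17.80 + 317 @ $17.30 + 211 @ $16.10 + 52 @ $18.45 = $12,866.60
Check: goods available $28,466.45 = COGS $15,599.85 + ending $12,866.60

COGS = $15,599.85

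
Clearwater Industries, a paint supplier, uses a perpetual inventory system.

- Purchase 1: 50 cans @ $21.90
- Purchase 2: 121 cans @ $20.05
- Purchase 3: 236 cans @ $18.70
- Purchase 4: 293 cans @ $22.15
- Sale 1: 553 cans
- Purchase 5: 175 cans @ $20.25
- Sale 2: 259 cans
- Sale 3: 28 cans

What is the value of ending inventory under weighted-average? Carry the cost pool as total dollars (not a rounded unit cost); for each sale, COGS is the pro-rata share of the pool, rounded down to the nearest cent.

Ending inventory = $714.45

After Purchase 1: 50 on hand, pool $1,095.00 (≈ $21.9000 each)
After Purchase 2: 171 on hand, pool $3,521.05 (≈ $20.5909 each)
After Purchase 3: 407 on hand, pool $7,934.25 (≈ $19.4945 each)
After Purchase 4: 700 on hand, pool $14,424.20 (≈ $20.6060 each)
Sale 1, sell 553: 553/700 × $14,424.20 → $11,395.11
After Purchase 5: 322 on hand, pool $6,572.84 (≈ $20.4125 each)
Sale 2, sell 259: 259/322 × $6,572.84 → $5,286.84
Sale 3, sell 28: 28/63 × $1,286.00 → $571.55
Total COGS = $11,395.11 + $5,286.84 + $571.55 = $17,253.50
Ending inventory (cost pool remaining) = $714.45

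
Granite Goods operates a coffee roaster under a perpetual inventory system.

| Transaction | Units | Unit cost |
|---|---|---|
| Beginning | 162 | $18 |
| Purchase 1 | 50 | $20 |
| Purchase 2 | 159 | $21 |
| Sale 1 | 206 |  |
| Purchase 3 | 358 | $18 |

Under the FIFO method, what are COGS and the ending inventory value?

COGS = $3,796; ending inventory = $9,903

Sale 1 (206) [FIFO — oldest first]: 162 @ $18 + 44 @ $20 = $3,796
Ending inventory: 6 @ $20 + 159 @ $21 + 358 @ $18 = $9,903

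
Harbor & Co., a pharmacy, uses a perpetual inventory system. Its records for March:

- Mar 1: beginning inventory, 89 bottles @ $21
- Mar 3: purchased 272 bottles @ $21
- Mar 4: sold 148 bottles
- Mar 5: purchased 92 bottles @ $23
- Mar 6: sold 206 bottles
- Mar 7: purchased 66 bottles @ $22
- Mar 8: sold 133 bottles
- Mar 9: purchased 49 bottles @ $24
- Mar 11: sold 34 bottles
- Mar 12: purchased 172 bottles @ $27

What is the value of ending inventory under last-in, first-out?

Ending inventory = $5,676

Mar 4, 148 sold [LIFO — newest first]: 148 @ $21 = $3,108
Mar 6, 206 sold [LIFO — newest first]: 92 @ $23 + 114 @ $21 = $4,510
Mar 8, 133 sold [LIFO — newest first]: 66 @ $22 + 10 @ $21 + 57 @ $21 = $2,859
Mar 11, 34 sold [LIFO — newest first]: 34 @ $24 = $816
Total COGS = $3,108 + $4,510 + $2,859 + $816 = $11,293
Ending inventory: 32 @ $21 + 15 @ $24 + 172 @ $27 = $5,676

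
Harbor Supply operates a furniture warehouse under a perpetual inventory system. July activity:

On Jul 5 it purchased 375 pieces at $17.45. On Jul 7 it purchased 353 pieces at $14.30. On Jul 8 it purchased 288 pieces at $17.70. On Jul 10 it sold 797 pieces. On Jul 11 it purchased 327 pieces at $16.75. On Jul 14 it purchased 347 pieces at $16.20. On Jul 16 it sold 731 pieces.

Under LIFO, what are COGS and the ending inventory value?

COGS = $24,961.00; ending inventory = $2,826.90

Jul 10, 797 sold [LIFO — newest first]: 288 @ $17.70 + 353 @ $14.30 + 156 @ $17.45 = $12,867.70
Jul 16, 731 sold [LIFO — newest first]: 347 @ $16.20 + 327 @ $16.75 + 57 @ $17.45 = $12,093.30
Total COGS = $12,867.70 + $12,093.30 = $24,961.00
Ending inventory: 162 @ $17.45 = $2,826.90
Check: goods available $27,787.90 = COGS $24,961.00 + ending $2,826.90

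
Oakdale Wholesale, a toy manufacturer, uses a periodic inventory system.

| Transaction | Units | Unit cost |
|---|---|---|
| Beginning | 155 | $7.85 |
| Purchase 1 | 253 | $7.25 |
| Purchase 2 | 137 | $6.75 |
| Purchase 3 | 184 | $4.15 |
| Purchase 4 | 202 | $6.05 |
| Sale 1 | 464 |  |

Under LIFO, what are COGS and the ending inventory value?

Sale 1 (464) [LIFO — newest first]: 202 @ $6.05 + 184 @ $4.15 + 78 @ $6.75 = $2,512.20
Ending inventory: 155 @ $7.85 + 253 @ $7.25 + 59 @ $6.75 = $3,449.25

COGS = $2,512.20; ending inventory = $3,449.25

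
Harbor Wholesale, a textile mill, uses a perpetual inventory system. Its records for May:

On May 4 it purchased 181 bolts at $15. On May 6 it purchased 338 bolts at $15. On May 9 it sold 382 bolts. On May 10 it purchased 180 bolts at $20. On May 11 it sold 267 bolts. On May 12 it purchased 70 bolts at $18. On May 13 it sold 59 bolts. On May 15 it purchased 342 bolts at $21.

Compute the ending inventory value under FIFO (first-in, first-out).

Ending inventory = $8,280

May 9, 382 sold [FIFO — oldest first]: 181 @ $15 + 201 @ $15 = $5,730
May 11, 267 sold [FIFO — oldest first]: 137 @ $15 + 130 @ $20 = $4,655
May 13, 59 sold [FIFO — oldest first]: 50 @ $20 + 9 @ $18 = $1,162
Total COGS = $5,730 + $4,655 + $1,162 = $11,547
Ending inventory: 61 @ $18 + 342 @ $21 = $8,280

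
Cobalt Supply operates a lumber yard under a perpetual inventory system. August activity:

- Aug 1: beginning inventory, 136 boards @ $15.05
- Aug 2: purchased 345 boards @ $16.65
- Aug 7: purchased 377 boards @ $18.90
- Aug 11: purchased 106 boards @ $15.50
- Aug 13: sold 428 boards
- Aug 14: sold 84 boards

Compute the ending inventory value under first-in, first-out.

Aug 13, 428 sold [FIFO — oldest first]: 136 @ $15.05 + 292 @ $16.65 = $6,908.60
Aug 14, 84 sold [FIFO — oldest first]: 53 @ $16.65 + 31 @ $18.90 = $1,468.35
Total COGS = $6,908.60 + $1,468.35 = $8,376.95
Ending inventory: 346 @ $18.90 + 106 @ $15.50 = $8,182.40

Ending inventory = $8,182.40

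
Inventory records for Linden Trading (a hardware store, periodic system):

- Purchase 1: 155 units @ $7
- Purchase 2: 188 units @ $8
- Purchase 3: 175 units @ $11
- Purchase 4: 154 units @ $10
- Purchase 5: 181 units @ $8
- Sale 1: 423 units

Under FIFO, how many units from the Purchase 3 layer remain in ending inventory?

95

Sale 1 (423) [FIFO — oldest first]: 155 @ $7 + 188 @ $8 + 80 @ $11 = $3,469
Ending inventory: 95 @ $11 + 154 @ $10 + 181 @ $8 = $4,033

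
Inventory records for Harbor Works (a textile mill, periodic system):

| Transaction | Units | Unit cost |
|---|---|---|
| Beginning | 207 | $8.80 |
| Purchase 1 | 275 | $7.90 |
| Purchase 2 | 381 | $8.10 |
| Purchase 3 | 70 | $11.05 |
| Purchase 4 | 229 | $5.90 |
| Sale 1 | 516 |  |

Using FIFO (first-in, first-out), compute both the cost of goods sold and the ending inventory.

Sale 1 (516) [FIFO — oldest first]: 207 @ $8.80 + 275 @ $7.90 + 34 @ $8.10 = $4,269.50
Ending inventory: 347 @ $8.10 + 70 @ $11.05 + 229 @ $5.90 = $4,935.30

COGS = $4,269.50; ending inventory = $4,935.30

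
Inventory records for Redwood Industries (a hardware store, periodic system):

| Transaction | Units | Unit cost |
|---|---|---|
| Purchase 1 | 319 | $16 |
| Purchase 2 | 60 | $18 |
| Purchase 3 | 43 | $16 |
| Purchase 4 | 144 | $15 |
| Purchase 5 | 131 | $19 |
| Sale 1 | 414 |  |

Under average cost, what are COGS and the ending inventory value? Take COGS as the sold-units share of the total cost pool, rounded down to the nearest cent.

Sale 1, sell 414: 414/697 × $11,521.00 → $6,843.17
Ending inventory (cost pool remaining) = $4,677.83
Check: goods available $11,521.00 = COGS $6,843.17 + ending $4,677.83

COGS = $6,843.17; ending inventory = $4,677.83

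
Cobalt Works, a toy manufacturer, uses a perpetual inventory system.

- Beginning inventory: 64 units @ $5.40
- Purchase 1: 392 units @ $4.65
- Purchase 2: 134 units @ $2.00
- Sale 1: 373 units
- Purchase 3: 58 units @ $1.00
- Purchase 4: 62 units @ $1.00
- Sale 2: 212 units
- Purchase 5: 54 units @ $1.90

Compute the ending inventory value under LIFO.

Sale 1 (373) [LIFO — newest first]: 134 @ $2.00 + 239 @ $4.65 = $1,379.35
Sale 2 (212) [LIFO — newest first]: 62 @ $1.00 + 58 @ $1.00 + 92 @ $4.65 = $547.80
Total COGS = $1,379.35 + $547.80 = $1,927.15
Ending inventory: 64 @ $5.40 + 61 @ $4.65 + 54 @ $1.90 = $731.85
Check: goods available $2,659.00 = COGS $1,927.15 + ending $731.85

Ending inventory = $731.85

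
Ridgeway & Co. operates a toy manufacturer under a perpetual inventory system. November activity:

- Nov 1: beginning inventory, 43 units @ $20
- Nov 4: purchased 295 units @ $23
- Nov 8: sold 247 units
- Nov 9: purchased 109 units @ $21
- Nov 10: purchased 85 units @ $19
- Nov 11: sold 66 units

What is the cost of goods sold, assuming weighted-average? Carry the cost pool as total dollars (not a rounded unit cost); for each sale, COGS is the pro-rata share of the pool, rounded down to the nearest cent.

COGS = $6,967.46

After Nov 1: 43 on hand, pool $860.00 (≈ $20.0000 each)
After Nov 4: 338 on hand, pool $7,645.00 (≈ $22.6183 each)
Nov 8, sell 247: 247/338 × $7,645.00 → $5,586.73
After Nov 9: 200 on hand, pool $4,347.27 (≈ $21.7364 each)
After Nov 10: 285 on hand, pool $5,962.27 (≈ $20.9202 each)
Nov 11, sell 66: 66/285 × $5,962.27 → $1,380.73
Total COGS = $5,586.73 + $1,380.73 = $6,967.46
Ending inventory (cost pool remaining) = $4,581.54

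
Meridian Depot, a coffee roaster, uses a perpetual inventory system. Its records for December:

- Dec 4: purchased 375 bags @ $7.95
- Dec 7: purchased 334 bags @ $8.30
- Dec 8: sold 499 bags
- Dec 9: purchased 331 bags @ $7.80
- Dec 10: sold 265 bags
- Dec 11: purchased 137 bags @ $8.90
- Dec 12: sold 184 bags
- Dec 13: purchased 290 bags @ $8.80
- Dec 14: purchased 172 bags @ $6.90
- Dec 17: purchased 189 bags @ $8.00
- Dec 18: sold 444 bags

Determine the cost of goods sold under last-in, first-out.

Dec 8, 499 sold [LIFO — newest first]: 334 @ $8.30 + 165 @ $7.95 = $4,083.95
Dec 10, 265 sold [LIFO — newest first]: 265 @ $7.80 = $2,067.00
Dec 12, 184 sold [LIFO — newest first]: 137 @ $8.90 + 47 @ $7.80 = $1,585.90
Dec 18, 444 sold [LIFO — newest first]: 189 @ $8.00 + 172 @ $6.90 + 83 @ $8.80 = $3,429.20
Total COGS = $4,083.95 + $2,067.00 + $1,585.90 + $3,429.20 = $11,166.05
Ending inventory: 210 @ $7.95 + 19 @ $7.80 + 207 @ $8.80 = $3,639.30

COGS = $11,166.05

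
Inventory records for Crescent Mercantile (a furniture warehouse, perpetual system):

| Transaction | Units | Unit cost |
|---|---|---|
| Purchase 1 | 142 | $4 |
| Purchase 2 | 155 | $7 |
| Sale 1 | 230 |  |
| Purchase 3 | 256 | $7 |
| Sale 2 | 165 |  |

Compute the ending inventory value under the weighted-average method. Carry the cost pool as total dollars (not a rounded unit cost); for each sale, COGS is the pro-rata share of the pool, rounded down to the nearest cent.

After Purchase 1: 142 on hand, pool $568.00 (≈ $4.0000 each)
After Purchase 2: 297 on hand, pool $1,653.00 (≈ $5.5657 each)
Sale 1, sell 230: 230/297 × $1,653.00 → $1,280.10
After Purchase 3: 323 on hand, pool $2,164.90 (≈ $6.7025 each)
Sale 2, sell 165: 165/323 × $2,164.90 → $1,105.90
Total COGS = $1,280.10 + $1,105.90 = $2,386.00
Ending inventory (cost pool remaining) = $1,059.00

Ending inventory = $1,059.00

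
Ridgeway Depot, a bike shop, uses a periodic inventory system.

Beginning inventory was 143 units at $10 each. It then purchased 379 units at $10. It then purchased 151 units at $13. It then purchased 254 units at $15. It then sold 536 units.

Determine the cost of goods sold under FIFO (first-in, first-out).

COGS = $5,402

Sale 1 (536) [FIFO — oldest first]: 143 @ $10 + 379 @ $10 + 14 @ $13 = $5,402
Ending inventory: 137 @ $13 + 254 @ $15 = $5,591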